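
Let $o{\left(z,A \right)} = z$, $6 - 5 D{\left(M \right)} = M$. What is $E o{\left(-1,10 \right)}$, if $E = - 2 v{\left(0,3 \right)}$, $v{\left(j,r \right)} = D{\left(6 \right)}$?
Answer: $0$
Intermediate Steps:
$D{\left(M \right)} = \frac{6}{5} - \frac{M}{5}$
$v{\left(j,r \right)} = 0$ ($v{\left(j,r \right)} = \frac{6}{5} - \frac{6}{5} = 0$)
$E = 0$ ($E = \left(-2\right) 0 = 0$)
$E o{\left(-1,10 \right)} = 0 \left(-1\right) = 0$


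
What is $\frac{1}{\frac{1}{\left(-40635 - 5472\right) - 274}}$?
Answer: $-46381$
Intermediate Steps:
$\frac{1}{\frac{1}{\left(-40635 - 5472\right) - 274}} = \frac{1}{\frac{1}{-46107 - 274}} = \frac{1}{\frac{1}{-46381}} = \frac{1}{- \frac{1}{46381}} = -46381$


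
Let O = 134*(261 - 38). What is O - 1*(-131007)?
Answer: 160889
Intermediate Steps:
O = 29882 (O = 134*223 = 29882)
O - 1*(-131007) = 29882 - 1*(-131007) = 29882 + 131007 = 160889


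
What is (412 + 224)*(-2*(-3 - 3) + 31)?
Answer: 27348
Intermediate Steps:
(412 + 224)*(-2*(-3 - 3) + 31) = 636*(-2*(-6) + 31) = 636*(12 + 31) = 636*43 = 27348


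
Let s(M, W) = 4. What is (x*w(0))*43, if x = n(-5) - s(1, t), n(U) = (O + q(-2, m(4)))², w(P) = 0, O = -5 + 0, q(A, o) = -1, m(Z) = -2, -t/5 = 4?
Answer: 0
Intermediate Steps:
t = -20 (t = -5*4 = -20)
O = -5
n(U) = 36 (n(U) = (-5 - 1)² = (-6)² = 36)
x = 32 (x = 36 - 1*4 = 36 - 4 = 32)
(x*w(0))*43 = (32*0)*43 = 0*43 = 0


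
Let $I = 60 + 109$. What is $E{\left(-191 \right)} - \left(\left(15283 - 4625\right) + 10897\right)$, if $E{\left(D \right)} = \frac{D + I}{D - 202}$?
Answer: $- \frac{8471093}{393} \approx -21555.0$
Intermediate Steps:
$I = 169$
$E{\left(D \right)} = \frac{169 + D}{-202 + D}$ ($E{\left(D \right)} = \frac{D + 169}{D - 202} = \frac{169 + D}{-202 + D}$)
$E{\left(-191 \right)} - \left(\left(15283 - 4625\right) + 10897\right) = \frac{169 - 191}{-202 - 191} - \left(\left(15283 - 4625\right) + 10897\right) = \frac{1}{-393} \left(-22\right) - \left(10658 + 10897\right) = \left(- \frac{1}{393}\right) \left(-22\right) - 21555 = \frac{22}{393} - 21555 = - \frac{8471093}{393}$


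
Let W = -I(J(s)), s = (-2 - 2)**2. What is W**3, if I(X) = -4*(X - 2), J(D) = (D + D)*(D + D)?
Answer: 68317609472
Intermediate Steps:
s = 16 (s = (-4)**2 = 16)
J(D) = 4*D**2 (J(D) = (2*D)*(2*D) = 4*D**2)
I(X) = 8 - 4*X (I(X) = -4*(-2 + X) = 8 - 4*X)
W = 4088 (W = -(8 - 16*16**2) = -(8 - 16*256) = -(8 - 4*1024) = -(8 - 4096) = -1*(-4088) = 4088)
W**3 = 4088**3 = 68317609472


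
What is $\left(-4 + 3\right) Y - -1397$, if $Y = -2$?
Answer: $1399$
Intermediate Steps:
$\left(-4 + 3\right) Y - -1397 = \left(-4 + 3\right) \left(-2\right) - -1397 = \left(-1\right) \left(-2\right) + 1397 = 2 + 1397 = 1399$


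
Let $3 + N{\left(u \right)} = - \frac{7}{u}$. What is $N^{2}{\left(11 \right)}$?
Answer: $\frac{1600}{121} \approx 13.223$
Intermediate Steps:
$N{\left(u \right)} = -3 - \frac{7}{u}$
$N^{2}{\left(11 \right)} = \left(-3 - \frac{7}{11}\right)^{2} = \left(- \frac{40}{11}\right)^{2} = \frac{1600}{121}$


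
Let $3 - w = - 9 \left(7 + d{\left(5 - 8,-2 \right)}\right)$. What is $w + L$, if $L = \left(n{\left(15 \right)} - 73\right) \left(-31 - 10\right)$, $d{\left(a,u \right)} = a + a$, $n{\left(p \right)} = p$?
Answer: $2390$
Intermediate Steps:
$d{\left(a,u \right)} = 2 a$
$L = 2378$ ($L = \left(15 - 73\right) \left(-31 - 10\right) = \left(-58\right) \left(-41\right) = 2378$)
$w = 12$ ($w = 3 - - 9 \left(7 + 2 \left(5 - 8\right)\right) = 3 - - 9 \left(7 + 2 \left(-3\right)\right) = 3 - - 9 \left(7 - 6\right) = 3 - \left(-9\right) 1 = 3 - -9 = 3 + 9 = 12$)
$w + L = 12 + 2378 = 2390$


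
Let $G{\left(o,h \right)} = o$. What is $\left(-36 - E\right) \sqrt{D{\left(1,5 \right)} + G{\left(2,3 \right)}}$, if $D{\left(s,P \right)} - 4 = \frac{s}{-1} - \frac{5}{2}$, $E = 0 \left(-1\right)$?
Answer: $- 18 \sqrt{10} \approx -56.921$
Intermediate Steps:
$E = 0$
$D{\left(s,P \right)} = \frac{3}{2} - s$ ($D{\left(s,P \right)} = 4 + \left(\frac{s}{-1} - \frac{5}{2}\right) = 4 + \left(s \left(-1\right) - \frac{5}{2}\right) = 4 - \left(\frac{5}{2} + s\right) = \frac{3}{2} - s$)
$\left(-36 - E\right) \sqrt{D{\left(1,5 \right)} + G{\left(2,3 \right)}} = \left(-36 - 0\right) \sqrt{\left(\frac{3}{2} - 1\right) + 2} = \left(-36 + 0\right) \sqrt{\left(\frac{3}{2} - 1\right) + 2} = - 36 \sqrt{\frac{1}{2} + 2} = - 36 \sqrt{\frac{5}{2}} = - 36 \frac{\sqrt{10}}{2} = - 18 \sqrt{10}$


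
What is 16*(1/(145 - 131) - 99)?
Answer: -11080/7 ≈ -1582.9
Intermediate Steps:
16*(1/(145 - 131) - 99) = 16*(1/14 - 99) = 16*(-1385/14) = -11080/7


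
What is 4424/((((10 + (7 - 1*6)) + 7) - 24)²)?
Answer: 1106/9 ≈ 122.89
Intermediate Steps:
4424/((((10 + (7 - 1*6)) + 7) - 24)²) = 4424/((((10 + (7 - 6)) + 7) - 24)²) = 4424/((((10 + 1) + 7) - 24)²) = 4424/(((11 + 7) - 24)²) = 4424/((18 - 24)²) = 4424/((-6)²) = 4424/36 = 4424*(1/36) = 1106/9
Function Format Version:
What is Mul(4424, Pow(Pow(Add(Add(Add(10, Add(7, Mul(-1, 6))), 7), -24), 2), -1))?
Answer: Rational(1106, 9) ≈ 122.89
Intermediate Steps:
Mul(4424, Pow(Pow(Add(Add(Add(10, Add(7, Mul(-1, 6))), 7), -24), 2), -1)) = Mul(4424, Pow(Pow(Add(Add(Add(10, Add(7, -6)), 7), -24), 2), -1)) = Mul(4424, Pow(Pow(Add(Add(Add(10, 1), 7), -24), 2), -1)) = Mul(4424, Pow(Pow(Add(Add(11, 7), -24), 2), -1)) = Mul(4424, Pow(Pow(Add(18, -24), 2), -1)) = Mul(4424, Pow(Pow(-6, 2), -1)) = Mul(4424, Pow(36, -1)) = Mul(4424, Rational(1, 36)) = Rational(1106, 9)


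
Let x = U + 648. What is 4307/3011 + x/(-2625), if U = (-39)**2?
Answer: 1591672/2634625 ≈ 0.60414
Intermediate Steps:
U = 1521
x = 2169 (x = 1521 + 648 = 2169)
4307/3011 + x/(-2625) = 4307/3011 + 2169/(-2625) = 4307*(1/3011) + 2169*(-1/2625) = 4307/3011 - 723/875 = 1591672/2634625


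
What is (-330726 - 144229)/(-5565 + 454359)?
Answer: -474955/448794 ≈ -1.0583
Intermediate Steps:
(-330726 - 144229)/(-5565 + 454359) = -474955/448794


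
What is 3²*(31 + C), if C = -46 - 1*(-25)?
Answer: 90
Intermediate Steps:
C = -21 (C = -46 + 25 = -21)
3²*(31 + C) = 3²*(31 - 21) = 9*10 = 90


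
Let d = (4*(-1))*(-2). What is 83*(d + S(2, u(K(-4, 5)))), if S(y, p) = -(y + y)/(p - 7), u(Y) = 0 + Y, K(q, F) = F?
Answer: 830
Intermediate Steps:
u(Y) = Y
d = 8 (d = -4*(-2) = 8)
S(y, p) = -2*y/(-7 + p)
83*(d + S(2, u(K(-4, 5)))) = 83*(8 - 2*2/(-7 + 5)) = 83*(8 - 2*2/(-2)) = 83*(8 - 2*2*(-½)) = 83*(8 + 2) = 83*10 = 830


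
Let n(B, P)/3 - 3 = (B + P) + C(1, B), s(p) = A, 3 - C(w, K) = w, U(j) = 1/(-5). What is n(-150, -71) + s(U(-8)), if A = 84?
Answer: -564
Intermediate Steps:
U(j) = -⅕
C(w, K) = 3 - w
s(p) = 84
n(B, P) = 15 + 3*B + 3*P (n(B, P) = 9 + 3*((B + P) + (3 - 1*1)) = 9 + 3*((B + P) + (3 - 1)) = 9 + 3*((B + P) + 2) = 9 + 3*(2 + B + P) = 9 + (6 + 3*B + 3*P) = 15 + 3*B + 3*P)
n(-150, -71) + s(U(-8)) = (15 + 3*(-150) + 3*(-71)) + 84 = (15 - 450 - 213) + 84 = -648 + 84 = -564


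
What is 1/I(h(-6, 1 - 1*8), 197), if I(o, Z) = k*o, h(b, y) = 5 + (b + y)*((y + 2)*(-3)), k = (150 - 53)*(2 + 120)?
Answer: -1/2248460 ≈ -4.4475e-7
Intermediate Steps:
k = 11834 (k = 97*122 = 11834)
h(b, y) = 5 + (-6 - 3*y)*(b + y) (h(b, y) = 5 + (b + y)*((2 + y)*(-3)) = 5 + (b + y)*(-6 - 3*y) = 5 + (-6 - 3*y)*(b + y))
I(o, Z) = 11834*o
1/I(h(-6, 1 - 1*8), 197) = 1/(11834*(5 - 6*(-6) - 6*(1 - 1*8) - 3*(1 - 1*8)² - 3*(-6)*(1 - 1*8))) = 1/(11834*(5 + 36 - 6*(1 - 8) - 3*(1 - 8)² - 3*(-6)*(1 - 8))) = 1/(11834*(5 + 36 - 6*(-7) - 3*(-7)² - 3*(-6)*(-7))) = 1/(11834*(5 + 36 + 42 - 3*49 - 126)) = 1/(11834*(5 + 36 + 42 - 147 - 126)) = 1/(11834*(-190)) = 1/(-2248460) = -1/2248460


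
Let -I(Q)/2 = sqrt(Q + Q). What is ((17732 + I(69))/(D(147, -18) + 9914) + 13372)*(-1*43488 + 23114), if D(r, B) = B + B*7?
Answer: -1331055546164/4885 + 20374*sqrt(138)/4885 ≈ -2.7248e+8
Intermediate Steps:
I(Q) = -2*sqrt(2)*sqrt(Q) (I(Q) = -2*sqrt(Q + Q) = -2*sqrt(2)*sqrt(Q))
D(r, B) = 8*B (D(r, B) = B + 7*B = 8*B)
((17732 + I(69))/(D(147, -18) + 9914) + 13372)*(-1*43488 + 23114) = ((17732 - 2*sqrt(2)*sqrt(69))/(8*(-18) + 9914) + 13372)*(-1*43488 + 23114) = ((17732 - 2*sqrt(138))/(-144 + 9914) + 13372)*(-43488 + 23114) = ((17732 - 2*sqrt(138))/9770 + 13372)*(-20374) = ((17732 - 2*sqrt(138))*(1/9770) + 13372)*(-20374) = ((8866/4885 - sqrt(138)/4885) + 13372)*(-20374) = (65331086/4885 - sqrt(138)/4885)*(-20374) = -1331055546164/4885 + 20374*sqrt(138)/4885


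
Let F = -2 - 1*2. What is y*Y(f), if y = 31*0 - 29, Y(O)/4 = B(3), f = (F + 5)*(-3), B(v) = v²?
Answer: -1044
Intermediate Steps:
F = -4 (F = -2 - 2 = -4)
f = -3 (f = (-4 + 5)*(-3) = 1*(-3) = -3)
Y(O) = 36 (Y(O) = 4*3² = 4*9 = 36)
y = -29 (y = 0 - 29 = -29)
y*Y(f) = -29*36 = -1044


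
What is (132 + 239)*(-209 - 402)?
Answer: -226681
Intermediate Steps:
(132 + 239)*(-209 - 402) = 371*(-611) = -226681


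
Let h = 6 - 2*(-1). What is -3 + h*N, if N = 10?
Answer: 77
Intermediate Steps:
h = 8 (h = 6 + 2 = 8)
-3 + h*N = -3 + 8*10 = -3 + 80 = 77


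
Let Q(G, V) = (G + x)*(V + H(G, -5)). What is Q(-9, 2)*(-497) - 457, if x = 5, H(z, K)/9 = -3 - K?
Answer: 39303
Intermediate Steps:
H(z, K) = -27 - 9*K (H(z, K) = 9*(-3 - K) = -27 - 9*K)
Q(G, V) = (5 + G)*(18 + V) (Q(G, V) = (G + 5)*(V + (-27 - 9*(-5))) = (5 + G)*(V + (-27 + 45)) = (5 + G)*(V + 18) = (5 + G)*(18 + V))
Q(-9, 2)*(-497) - 457 = (90 + 5*2 + 18*(-9) - 9*2)*(-497) - 457 = (90 + 10 - 162 - 18)*(-497) - 457 = -80*(-497) - 457 = 39760 - 457 = 39303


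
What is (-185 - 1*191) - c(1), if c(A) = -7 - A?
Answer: -368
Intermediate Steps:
(-185 - 1*191) - c(1) = (-185 - 1*191) - (-7 - 1*1) = (-185 - 191) - (-7 - 1) = -376 - 1*(-8) = -376 + 8 = -368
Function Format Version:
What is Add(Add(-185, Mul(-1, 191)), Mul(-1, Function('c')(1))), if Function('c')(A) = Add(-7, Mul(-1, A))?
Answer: -368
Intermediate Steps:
Add(Add(-185, Mul(-1, 191)), Mul(-1, Function('c')(1))) = Add(Add(-185, Mul(-1, 191)), Mul(-1, Add(-7, Mul(-1, 1)))) = Add(Add(-185, -191), Mul(-1, Add(-7, -1))) = Add(-376, Mul(-1, -8)) = Add(-376, 8) = -368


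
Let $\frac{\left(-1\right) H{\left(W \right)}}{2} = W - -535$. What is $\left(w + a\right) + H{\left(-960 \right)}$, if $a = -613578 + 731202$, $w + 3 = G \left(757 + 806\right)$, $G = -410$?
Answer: $-522359$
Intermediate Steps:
$H{\left(W \right)} = -1070 - 2 W$ ($H{\left(W \right)} = - 2 \left(W - -535\right) = - 2 \left(W + 535\right) = - 2 \left(535 + W\right) = -1070 - 2 W$)
$w = -640833$ ($w = -3 - 410 \left(757 + 806\right) = -3 - 640830 = -640833$)
$a = 117624$
$\left(w + a\right) + H{\left(-960 \right)} = \left(-640833 + 117624\right) - -850 = -523209 + \left(-1070 + 1920\right) = -523209 + 850 = -522359$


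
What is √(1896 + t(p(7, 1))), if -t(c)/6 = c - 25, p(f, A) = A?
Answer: 2*√510 ≈ 45.166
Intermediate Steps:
t(c) = 150 - 6*c (t(c) = -6*(c - 25) = -6*(-25 + c) = 150 - 6*c)
√(1896 + t(p(7, 1))) = √(1896 + (150 - 6*1)) = √(1896 + (150 - 6)) = √(1896 + 144) = √2040 = 2*√510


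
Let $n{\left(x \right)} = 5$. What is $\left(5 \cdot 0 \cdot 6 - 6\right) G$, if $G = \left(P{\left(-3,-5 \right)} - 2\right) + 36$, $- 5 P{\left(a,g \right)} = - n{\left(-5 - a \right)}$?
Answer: $-210$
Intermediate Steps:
$P{\left(a,g \right)} = 1$ ($P{\left(a,g \right)} = - \frac{\left(-1\right) 5}{5} = \left(- \frac{1}{5}\right) \left(-5\right) = 1$)
$G = 35$ ($G = \left(1 - 2\right) + 36 = -1 + 36 = 35$)
$\left(5 \cdot 0 \cdot 6 - 6\right) G = \left(5 \cdot 0 \cdot 6 - 6\right) 35 = \left(0 \cdot 6 - 6\right) 35 = \left(0 - 6\right) 35 = \left(-6\right) 35 = -210$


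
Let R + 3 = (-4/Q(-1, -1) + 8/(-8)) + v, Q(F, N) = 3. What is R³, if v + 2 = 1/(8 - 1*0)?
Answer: -5177717/13824 ≈ -374.55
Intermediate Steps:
v = -15/8 (v = -2 + 1/(8 - 1*0) = -2 + 1/(8 + 0) = -2 + 1/8 = -2 + ⅛ = -15/8 ≈ -1.8750)
R = -173/24 (R = -3 + ((-4/3 + 8/(-8)) - 15/8) = -3 + ((-4*⅓ + 8*(-⅛)) - 15/8) = -3 + ((-4/3 - 1) - 15/8) = -3 + (-7/3 - 15/8) = -3 - 101/24 = -173/24 ≈ -7.2083)
R³ = (-173/24)³ = -5177717/13824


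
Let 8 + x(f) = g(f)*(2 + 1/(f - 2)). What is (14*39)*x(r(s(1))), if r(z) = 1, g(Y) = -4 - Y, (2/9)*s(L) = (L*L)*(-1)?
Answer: -7098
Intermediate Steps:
s(L) = -9*L²/2 (s(L) = 9*((L*L)*(-1))/2 = 9*(L²*(-1))/2 = 9*(-L²)/2 = -9*L²/2)
x(f) = -8 + (-4 - f)*(2 + 1/(-2 + f)) (x(f) = -8 + (-4 - f)*(2 + 1/(f - 2)) = -8 + (-4 - f)*(2 + 1/(-2 + f)))
(14*39)*x(r(s(1))) = (14*39)*((28 - 13*1 - 2*1²)/(-2 + 1)) = 546*((28 - 13 - 2*1)/(-1)) = 546*(-(28 - 13 - 2)) = 546*(-1*13) = 546*(-13) = -7098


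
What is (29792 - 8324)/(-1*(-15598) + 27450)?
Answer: 5367/10762 ≈ 0.49870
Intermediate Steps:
(29792 - 8324)/(-1*(-15598) + 27450) = 21468/(15598 + 27450) = 21468/43048 = 21468*(1/43048) = 5367/10762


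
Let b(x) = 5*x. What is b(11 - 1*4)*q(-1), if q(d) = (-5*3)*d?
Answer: 525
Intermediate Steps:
q(d) = -15*d
b(11 - 1*4)*q(-1) = (5*(11 - 1*4))*(-15*(-1)) = (5*(11 - 4))*15 = (5*7)*15 = 35*15 = 525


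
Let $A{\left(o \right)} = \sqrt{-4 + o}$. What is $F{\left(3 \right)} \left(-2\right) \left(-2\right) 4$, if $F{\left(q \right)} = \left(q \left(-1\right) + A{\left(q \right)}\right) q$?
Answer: $-144 + 48 i \approx -144.0 + 48.0 i$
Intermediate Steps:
$F{\left(q \right)} = q \left(\sqrt{-4 + q} - q\right)$ ($F{\left(q \right)} = \left(q \left(-1\right) + \sqrt{-4 + q}\right) q = \left(- q + \sqrt{-4 + q}\right) q = \left(\sqrt{-4 + q} - q\right) q = q \left(\sqrt{-4 + q} - q\right)$)
$F{\left(3 \right)} \left(-2\right) \left(-2\right) 4 = 3 \left(\sqrt{-4 + 3} - 3\right) \left(-2\right) \left(-2\right) 4 = 3 \left(\sqrt{-1} - 3\right) \left(-2\right) \left(-2\right) 4 = 3 \left(i - 3\right) \left(-2\right) \left(-2\right) 4 = 3 \left(-3 + i\right) \left(-2\right) \left(-2\right) 4 = \left(-9 + 3 i\right) \left(-2\right) \left(-2\right) 4 = \left(18 - 6 i\right) \left(-2\right) 4 = \left(-36 + 12 i\right) 4 = -144 + 48 i$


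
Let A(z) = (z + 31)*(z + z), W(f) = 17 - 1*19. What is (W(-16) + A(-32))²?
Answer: 3844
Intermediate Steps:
W(f) = -2 (W(f) = 17 - 19 = -2)
A(z) = 2*z*(31 + z) (A(z) = (31 + z)*(2*z) = 2*z*(31 + z))
(W(-16) + A(-32))² = (-2 + 2*(-32)*(31 - 32))² = (-2 + 2*(-32)*(-1))² = (-2 + 64)² = 62² = 3844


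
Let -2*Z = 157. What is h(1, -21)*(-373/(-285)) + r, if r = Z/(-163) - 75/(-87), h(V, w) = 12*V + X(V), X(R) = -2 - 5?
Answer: 4250413/538878 ≈ 7.8875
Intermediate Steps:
Z = -157/2 (Z = -1/2*157 = -157/2 ≈ -78.500)
X(R) = -7
h(V, w) = -7 + 12*V (h(V, w) = 12*V - 7 = -7 + 12*V)
r = 12703/9454 (r = -157/2/(-163) - 75/(-87) = -157/2*(-1/163) - 75*(-1/87) = 157/326 + 25/29 = 12703/9454 ≈ 1.3437)
h(1, -21)*(-373/(-285)) + r = (-7 + 12*1)*(-373/(-285)) + 12703/9454 = (-7 + 12)*(-373*(-1/285)) + 12703/9454 = 5*(373/285) + 12703/9454 = 373/57 + 12703/9454 = 4250413/538878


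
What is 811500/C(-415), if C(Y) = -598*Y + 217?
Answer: 811500/248387 ≈ 3.2671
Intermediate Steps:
C(Y) = 217 - 598*Y
811500/C(-415) = 811500/(217 - 598*(-415)) = 811500/(217 + 248170) = 811500/248387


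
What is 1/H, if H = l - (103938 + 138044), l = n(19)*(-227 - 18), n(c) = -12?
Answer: -1/239042 ≈ -4.1834e-6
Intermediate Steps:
l = 2940 (l = -12*(-227 - 18) = -12*(-245) = 2940)
H = -239042 (H = 2940 - (103938 + 138044) = 2940 - 1*241982 = 2940 - 241982 = -239042)
1/H = 1/(-239042) = -1/239042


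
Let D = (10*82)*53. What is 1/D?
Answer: 1/43460 ≈ 2.3010e-5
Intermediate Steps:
D = 43460 (D = 820*53 = 43460)
1/D = 1/43460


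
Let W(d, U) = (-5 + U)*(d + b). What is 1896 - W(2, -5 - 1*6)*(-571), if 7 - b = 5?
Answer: -34648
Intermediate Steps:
b = 2 (b = 7 - 1*5 = 7 - 5 = 2)
W(d, U) = (-5 + U)*(2 + d) (W(d, U) = (-5 + U)*(d + 2) = (-5 + U)*(2 + d))
1896 - W(2, -5 - 1*6)*(-571) = 1896 - (-10 - 5*2 + 2*(-5 - 1*6) + (-5 - 1*6)*2)*(-571) = 1896 - (-10 - 10 + 2*(-5 - 6) + (-5 - 6)*2)*(-571) = 1896 - (-10 - 10 + 2*(-11) - 11*2)*(-571) = 1896 - (-10 - 10 - 22 - 22)*(-571) = 1896 - (-64)*(-571) = 1896 - 1*36544 = 1896 - 36544 = -34648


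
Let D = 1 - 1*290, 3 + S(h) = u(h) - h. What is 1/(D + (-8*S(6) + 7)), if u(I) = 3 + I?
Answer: -1/282 ≈ -0.0035461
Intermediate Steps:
S(h) = 0 (S(h) = -3 + ((3 + h) - h) = -3 + 3 = 0)
D = -289 (D = 1 - 290 = -289)
1/(D + (-8*S(6) + 7)) = 1/(-289 + (-8*0 + 7)) = 1/(-289 + (0 + 7)) = 1/(-289 + 7) = 1/(-282) = -1/282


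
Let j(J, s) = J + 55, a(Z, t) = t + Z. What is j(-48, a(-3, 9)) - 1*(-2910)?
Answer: 2917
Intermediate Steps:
a(Z, t) = Z + t
j(J, s) = 55 + J
j(-48, a(-3, 9)) - 1*(-2910) = (55 - 48) - 1*(-2910) = 7 + 2910 = 2917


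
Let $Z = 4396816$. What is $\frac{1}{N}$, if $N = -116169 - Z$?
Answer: $- \frac{1}{4512985} \approx -2.2158 \cdot 10^{-7}$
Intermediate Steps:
$N = -4512985$ ($N = -116169 - 4396816 = -4512985$)
$\frac{1}{N} = \frac{1}{-4512985} = - \frac{1}{4512985}$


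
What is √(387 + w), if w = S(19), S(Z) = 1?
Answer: 2*√97 ≈ 19.698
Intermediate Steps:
w = 1
√(387 + w) = √(387 + 1) = √388 = 2*√97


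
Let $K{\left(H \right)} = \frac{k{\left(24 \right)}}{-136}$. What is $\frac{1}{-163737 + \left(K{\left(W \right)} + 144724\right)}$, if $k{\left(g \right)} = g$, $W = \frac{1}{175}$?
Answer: $- \frac{17}{323224} \approx -5.2595 \cdot 10^{-5}$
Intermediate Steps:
$W = \frac{1}{175} \approx 0.0057143$
$K{\left(H \right)} = - \frac{3}{17}$ ($K{\left(H \right)} = \frac{24}{-136} = 24 \left(- \frac{1}{136}\right) = - \frac{3}{17}$)
$\frac{1}{-163737 + \left(K{\left(W \right)} + 144724\right)} = \frac{1}{-163737 + \left(- \frac{3}{17} + 144724\right)} = \frac{1}{-163737 + \frac{2460305}{17}} = \frac{1}{- \frac{323224}{17}} = - \frac{17}{323224}$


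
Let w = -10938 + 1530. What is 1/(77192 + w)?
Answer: 1/67784 ≈ 1.4753e-5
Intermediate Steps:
w = -9408
1/(77192 + w) = 1/(77192 - 9408) = 1/67784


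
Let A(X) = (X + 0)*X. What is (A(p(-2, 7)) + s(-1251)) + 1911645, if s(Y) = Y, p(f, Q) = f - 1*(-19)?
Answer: 1910683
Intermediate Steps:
p(f, Q) = 19 + f (p(f, Q) = f + 19 = 19 + f)
A(X) = X² (A(X) = X*X = X²)
(A(p(-2, 7)) + s(-1251)) + 1911645 = ((19 - 2)² - 1251) + 1911645 = (17² - 1251) + 1911645 = (289 - 1251) + 1911645 = -962 + 1911645 = 1910683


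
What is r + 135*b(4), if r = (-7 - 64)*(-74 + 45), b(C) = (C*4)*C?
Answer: 10699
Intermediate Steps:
b(C) = 4*C**2 (b(C) = (4*C)*C = 4*C**2)
r = 2059 (r = -71*(-29) = 2059)
r + 135*b(4) = 2059 + 135*(4*4**2) = 2059 + 135*(4*16) = 2059 + 135*64 = 2059 + 8640 = 10699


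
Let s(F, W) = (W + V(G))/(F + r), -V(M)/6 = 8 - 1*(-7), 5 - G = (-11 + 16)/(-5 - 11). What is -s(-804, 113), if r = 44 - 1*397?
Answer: 23/1157 ≈ 0.019879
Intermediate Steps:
G = 85/16 (G = 5 - (-11 + 16)/(-5 - 11) = 5 - 5/(-16) = 5 - 5*(-1)/16 = 5 - 1*(-5/16) = 5 + 5/16 = 85/16 ≈ 5.3125)
V(M) = -90 (V(M) = -6*(8 - 1*(-7)) = -6*(8 + 7) = -6*15 = -90)
r = -353 (r = 44 - 397 = -353)
s(F, W) = (-90 + W)/(-353 + F) (s(F, W) = (W - 90)/(F - 353) = (-90 + W)/(-353 + F))
-s(-804, 113) = -(-90 + 113)/(-353 - 804) = -23/(-1157) = -(-1)*23/1157 = -1*(-23/1157) = 23/1157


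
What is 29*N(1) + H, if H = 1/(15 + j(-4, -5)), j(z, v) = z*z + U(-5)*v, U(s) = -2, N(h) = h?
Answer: 1190/41 ≈ 29.024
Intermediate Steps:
j(z, v) = z² - 2*v (j(z, v) = z*z - 2*v = z² - 2*v)
H = 1/41 (H = 1/(15 + ((-4)² - 2*(-5))) = 1/(15 + (16 + 10)) = 1/(15 + 26) = 1/41 ≈ 0.024390)
29*N(1) + H = 29*1 + 1/41 = 29 + 1/41 = 1190/41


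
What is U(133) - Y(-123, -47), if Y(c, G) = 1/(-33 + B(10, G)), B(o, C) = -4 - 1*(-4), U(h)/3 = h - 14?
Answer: 11782/33 ≈ 357.03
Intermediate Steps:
U(h) = -42 + 3*h (U(h) = 3*(h - 14) = 3*(-14 + h) = -42 + 3*h)
B(o, C) = 0 (B(o, C) = -4 + 4 = 0)
Y(c, G) = -1/33 (Y(c, G) = 1/(-33 + 0) = 1/(-33) = -1/33)
U(133) - Y(-123, -47) = (-42 + 3*133) - 1*(-1/33) = (-42 + 399) + 1/33 = 357 + 1/33 = 11782/33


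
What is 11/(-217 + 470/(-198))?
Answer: -1089/21718 ≈ -0.050143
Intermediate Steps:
11/(-217 + 470/(-198)) = 11/(-217 + 470*(-1/198)) = 11/(-217 - 235/99) = 11/(-21718/99) = -99/21718*11 = -1089/21718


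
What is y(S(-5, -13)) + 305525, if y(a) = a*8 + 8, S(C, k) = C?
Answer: 305493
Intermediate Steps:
y(a) = 8 + 8*a (y(a) = 8*a + 8 = 8 + 8*a)
y(S(-5, -13)) + 305525 = (8 + 8*(-5)) + 305525 = (8 - 40) + 305525 = -32 + 305525 = 305493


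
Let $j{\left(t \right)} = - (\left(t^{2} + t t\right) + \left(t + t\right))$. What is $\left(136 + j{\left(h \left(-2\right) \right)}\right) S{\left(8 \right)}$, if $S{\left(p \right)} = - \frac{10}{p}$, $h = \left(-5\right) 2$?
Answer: $880$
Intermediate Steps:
$h = -10$
$j{\left(t \right)} = - 2 t - 2 t^{2}$ ($j{\left(t \right)} = - (\left(t^{2} + t^{2}\right) + 2 t) = - (2 t^{2} + 2 t) = - (2 t + 2 t^{2}) = - 2 t - 2 t^{2}$)
$\left(136 + j{\left(h \left(-2\right) \right)}\right) S{\left(8 \right)} = \left(136 - 2 \left(\left(-10\right) \left(-2\right)\right) \left(1 - -20\right)\right) \left(- \frac{10}{8}\right) = \left(136 - 40 \left(1 + 20\right)\right) \left(\left(-10\right) \frac{1}{8}\right) = \left(136 - 40 \cdot 21\right) \left(- \frac{5}{4}\right) = \left(136 - 840\right) \left(- \frac{5}{4}\right) = \left(-704\right) \left(- \frac{5}{4}\right) = 880$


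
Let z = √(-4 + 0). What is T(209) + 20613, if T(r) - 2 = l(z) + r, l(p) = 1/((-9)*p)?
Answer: 20824 + I/18 ≈ 20824.0 + 0.055556*I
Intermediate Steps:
z = 2*I (z = √(-4) = 2*I ≈ 2.0*I)
l(p) = -1/(9*p)
T(r) = 2 + r + I/18 (T(r) = 2 + (-(-I/2)/9 + r) = 2 + (-(-1)*I/18 + r) = 2 + (I/18 + r) = 2 + (r + I/18) = 2 + r + I/18)
T(209) + 20613 = (2 + 209 + I/18) + 20613 = (211 + I/18) + 20613 = 20824 + I/18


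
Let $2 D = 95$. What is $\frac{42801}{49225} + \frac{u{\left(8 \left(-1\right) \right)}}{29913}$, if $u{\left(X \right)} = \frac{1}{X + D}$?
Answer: $\frac{9194936107}{10574993325} \approx 0.8695$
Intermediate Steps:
$D = \frac{95}{2}$ ($D = \frac{1}{2} \cdot 95 = \frac{95}{2} \approx 47.5$)
$u{\left(X \right)} = \frac{1}{\frac{95}{2} + X}$ ($u{\left(X \right)} = \frac{1}{X + \frac{95}{2}} = \frac{1}{\frac{95}{2} + X}$)
$\frac{42801}{49225} + \frac{u{\left(8 \left(-1\right) \right)}}{29913} = \frac{42801}{49225} + \frac{2 \frac{1}{95 + 2 \cdot 8 \left(-1\right)}}{29913} = 42801 \cdot \frac{1}{49225} + \frac{2}{95 + 2 \left(-8\right)} \frac{1}{29913} = \frac{3891}{4475} + \frac{2}{95 - 16} \cdot \frac{1}{29913} = \frac{3891}{4475} + \frac{2}{79} \cdot \frac{1}{29913} = \frac{3891}{4475} + \frac{2}{2363127} = \frac{9194936107}{10574993325}$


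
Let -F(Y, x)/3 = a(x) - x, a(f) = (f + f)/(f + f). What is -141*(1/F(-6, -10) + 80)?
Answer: -124033/11 ≈ -11276.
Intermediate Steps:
a(f) = 1 (a(f) = (2*f)/((2*f)) = (2*f)*(1/(2*f)) = 1)
F(Y, x) = -3 + 3*x (F(Y, x) = -3*(1 - x) = -3 + 3*x)
-141*(1/F(-6, -10) + 80) = -141*(1/(-3 + 3*(-10)) + 80) = -141*(1/(-3 - 30) + 80) = -141*(1/(-33) + 80) = -141*(-1/33 + 80) = -141*2639/33 = -124033/11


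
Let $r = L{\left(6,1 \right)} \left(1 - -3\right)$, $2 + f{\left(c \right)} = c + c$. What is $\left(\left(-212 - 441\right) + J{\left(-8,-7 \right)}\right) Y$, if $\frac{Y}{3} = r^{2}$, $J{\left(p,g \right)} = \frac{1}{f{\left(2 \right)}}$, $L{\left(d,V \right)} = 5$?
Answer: $-783000$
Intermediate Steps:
$f{\left(c \right)} = -2 + 2 c$ ($f{\left(c \right)} = -2 + \left(c + c\right) = -2 + 2 c$)
$J{\left(p,g \right)} = \frac{1}{2}$ ($J{\left(p,g \right)} = \frac{1}{-2 + 2 \cdot 2} = \frac{1}{-2 + 4} = \frac{1}{2}$)
$r = 20$ ($r = 5 \left(1 - -3\right) = 5 \left(1 + 3\right) = 5 \cdot 4 = 20$)
$Y = 1200$ ($Y = 3 \cdot 20^{2} = 3 \cdot 400 = 1200$)
$\left(\left(-212 - 441\right) + J{\left(-8,-7 \right)}\right) Y = \left(\left(-212 - 441\right) + \frac{1}{2}\right) 1200 = \left(-653 + \frac{1}{2}\right) 1200 = \left(- \frac{1305}{2}\right) 1200 = -783000$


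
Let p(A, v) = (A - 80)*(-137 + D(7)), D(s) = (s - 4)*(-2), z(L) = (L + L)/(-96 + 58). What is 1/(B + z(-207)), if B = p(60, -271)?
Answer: 19/54547 ≈ 0.00034832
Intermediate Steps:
z(L) = -L/19 (z(L) = (2*L)/(-38) = (2*L)*(-1/38) = -L/19)
D(s) = 8 - 2*s (D(s) = (-4 + s)*(-2) = 8 - 2*s)
p(A, v) = 11440 - 143*A (p(A, v) = (A - 80)*(-137 + (8 - 2*7)) = (-80 + A)*(-137 + (8 - 14)) = (-80 + A)*(-137 - 6) = (-80 + A)*(-143) = 11440 - 143*A)
B = 2860 (B = 11440 - 143*60 = 11440 - 8580 = 2860)
1/(B + z(-207)) = 1/(2860 - 1/19*(-207)) = 1/(2860 + 207/19) = 1/(54547/19) = 19/54547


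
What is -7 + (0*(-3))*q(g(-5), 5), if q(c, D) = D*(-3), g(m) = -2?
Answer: -7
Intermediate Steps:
q(c, D) = -3*D
-7 + (0*(-3))*q(g(-5), 5) = -7 + (0*(-3))*(-3*5) = -7 + 0*(-15) = -7 + 0 = -7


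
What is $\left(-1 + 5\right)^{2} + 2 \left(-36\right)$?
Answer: $-56$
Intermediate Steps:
$\left(-1 + 5\right)^{2} + 2 \left(-36\right) = 4^{2} - 72 = 16 - 72 = -56$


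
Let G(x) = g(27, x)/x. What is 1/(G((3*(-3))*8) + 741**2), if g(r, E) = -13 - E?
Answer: 72/39533773 ≈ 1.8212e-6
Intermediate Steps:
G(x) = (-13 - x)/x
1/(G((3*(-3))*8) + 741**2) = 1/((-13 - 3*(-3)*8)/(((3*(-3))*8)) + 741**2) = 1/((-13 - (-9)*8)/((-9*8)) + 549081) = 1/((-13 - 1*(-72))/(-72) + 549081) = 1/(-(-13 + 72)/72 + 549081) = 1/(-1/72*59 + 549081) = 1/(-59/72 + 549081) = 1/(39533773/72) = 72/39533773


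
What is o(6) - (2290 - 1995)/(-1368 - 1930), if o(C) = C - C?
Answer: 295/3298 ≈ 0.089448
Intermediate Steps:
o(C) = 0
o(6) - (2290 - 1995)/(-1368 - 1930) = 0 - (2290 - 1995)/(-1368 - 1930) = 0 - 295/(-3298) = 0 - 295*(-1)/3298 = 0 - 1*(-295/3298) = 0 + 295/3298 = 295/3298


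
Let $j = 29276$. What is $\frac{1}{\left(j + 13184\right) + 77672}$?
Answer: $\frac{1}{120132} \approx 8.3242 \cdot 10^{-6}$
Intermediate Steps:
$\frac{1}{\left(j + 13184\right) + 77672} = \frac{1}{\left(29276 + 13184\right) + 77672} = \frac{1}{42460 + 77672} = \frac{1}{120132}$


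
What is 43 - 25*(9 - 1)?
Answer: -157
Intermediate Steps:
43 - 25*(9 - 1) = 43 - 25*8 = 43 - 200 = -157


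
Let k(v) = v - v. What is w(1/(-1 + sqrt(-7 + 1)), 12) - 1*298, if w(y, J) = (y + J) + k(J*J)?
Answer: -2003/7 - I*sqrt(6)/7 ≈ -286.14 - 0.34993*I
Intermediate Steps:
k(v) = 0
w(y, J) = J + y (w(y, J) = (y + J) + 0 = (J + y) + 0 = J + y)
w(1/(-1 + sqrt(-7 + 1)), 12) - 1*298 = (12 + 1/(-1 + sqrt(-7 + 1))) - 1*298 = (12 + 1/(-1 + sqrt(-6))) - 298 = (12 + 1/(-1 + I*sqrt(6))) - 298 = -286 + 1/(-1 + I*sqrt(6))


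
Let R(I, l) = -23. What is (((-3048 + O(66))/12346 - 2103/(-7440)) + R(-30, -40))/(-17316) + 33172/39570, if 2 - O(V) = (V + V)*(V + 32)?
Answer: 293605189494049/349655473028160 ≈ 0.83970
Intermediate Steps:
O(V) = 2 - 2*V*(32 + V) (O(V) = 2 - (V + V)*(V + 32) = 2 - 2*V*(32 + V))
(((-3048 + O(66))/12346 - 2103/(-7440)) + R(-30, -40))/(-17316) + 33172/39570 = (((-3048 + (2 - 64*66 - 2*66²))/12346 - 2103/(-7440)) - 23)/(-17316) + 33172/39570 = (((-3048 + (2 - 4224 - 2*4356))*(1/12346) - 2103*(-1/7440)) - 23)*(-1/17316) + 33172*(1/39570) = (((-3048 + (2 - 4224 - 8712))*(1/12346) + 701/2480) - 23)*(-1/17316) + 16586/19785 = (((-3048 - 12934)*(1/12346) + 701/2480) - 23)*(-1/17316) + 16586/19785 = ((-15982*1/12346 + 701/2480) - 23)*(-1/17316) + 16586/19785 = ((-7991/6173 + 701/2480) - 23)*(-1/17316) + 16586/19785 = (-15490407/15309040 - 23)*(-1/17316) + 16586/19785 = -367598327/15309040*(-1/17316) + 16586/19785 = 367598327/265091336640 + 16586/19785 = 293605189494049/349655473028160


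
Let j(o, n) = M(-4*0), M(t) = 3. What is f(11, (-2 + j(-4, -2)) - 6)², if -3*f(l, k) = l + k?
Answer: 4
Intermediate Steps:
j(o, n) = 3
f(l, k) = -k/3 - l/3 (f(l, k) = -(l + k)/3 = -(k + l)/3 = -k/3 - l/3)
f(11, (-2 + j(-4, -2)) - 6)² = (-((-2 + 3) - 6)/3 - ⅓*11)² = (-(1 - 6)/3 - 11/3)² = (-⅓*(-5) - 11/3)² = (5/3 - 11/3)² = (-2)² = 4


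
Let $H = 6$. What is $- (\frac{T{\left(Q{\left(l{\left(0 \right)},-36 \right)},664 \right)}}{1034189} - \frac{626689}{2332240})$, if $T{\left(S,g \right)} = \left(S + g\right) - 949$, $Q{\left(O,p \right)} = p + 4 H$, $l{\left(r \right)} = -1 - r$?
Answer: $\frac{648807545501}{2411976953360} \approx 0.26899$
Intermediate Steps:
$Q{\left(O,p \right)} = 24 + p$ ($Q{\left(O,p \right)} = p + 4 \cdot 6 = p + 24 = 24 + p$)
$T{\left(S,g \right)} = -949 + S + g$
$- (\frac{T{\left(Q{\left(l{\left(0 \right)},-36 \right)},664 \right)}}{1034189} - \frac{626689}{2332240}) = - (\frac{-949 + \left(24 - 36\right) + 664}{1034189} - \frac{626689}{2332240}) = - (\left(-949 - 12 + 664\right) \frac{1}{1034189} - \frac{626689}{2332240}) = - (\left(-297\right) \frac{1}{1034189} - \frac{626689}{2332240}) = - (- \frac{297}{1034189} - \frac{626689}{2332240}) = \left(-1\right) \left(- \frac{648807545501}{2411976953360}\right) = \frac{648807545501}{2411976953360}$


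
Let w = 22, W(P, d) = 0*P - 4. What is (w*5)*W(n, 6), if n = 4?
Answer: -440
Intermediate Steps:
W(P, d) = -4 (W(P, d) = 0 - 4 = -4)
(w*5)*W(n, 6) = (22*5)*(-4) = 110*(-4) = -440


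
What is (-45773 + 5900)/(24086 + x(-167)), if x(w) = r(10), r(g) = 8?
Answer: -39873/24094 ≈ -1.6549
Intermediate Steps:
x(w) = 8
(-45773 + 5900)/(24086 + x(-167)) = (-45773 + 5900)/(24086 + 8) = -39873/24094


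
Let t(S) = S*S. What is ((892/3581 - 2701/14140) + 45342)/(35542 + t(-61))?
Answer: 2295910526879/1988095354420 ≈ 1.1548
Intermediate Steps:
t(S) = S²
((892/3581 - 2701/14140) + 45342)/(35542 + t(-61)) = ((892/3581 - 2701/14140) + 45342)/(35542 + (-61)²) = ((892*(1/3581) - 2701*1/14140) + 45342)/(35542 + 3721) = ((892/3581 - 2701/14140) + 45342)/39263 = (2940599/50635340 + 45342)*(1/39263) = (2295910526879/50635340)*(1/39263) = 2295910526879/1988095354420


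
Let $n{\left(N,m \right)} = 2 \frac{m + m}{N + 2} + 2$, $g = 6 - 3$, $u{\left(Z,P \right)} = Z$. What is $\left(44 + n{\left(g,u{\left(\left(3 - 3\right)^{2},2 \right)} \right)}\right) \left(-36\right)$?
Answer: $-1656$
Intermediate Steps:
$g = 3$ ($g = 6 - 3 = 3$)
$n{\left(N,m \right)} = 2 + \frac{4 m}{2 + N}$ ($n{\left(N,m \right)} = 2 \frac{2 m}{2 + N} + 2 = \frac{4 m}{2 + N} + 2 = 2 + \frac{4 m}{2 + N}$)
$\left(44 + n{\left(g,u{\left(\left(3 - 3\right)^{2},2 \right)} \right)}\right) \left(-36\right) = \left(44 + \frac{2 \left(2 + 3 + 2 \left(3 - 3\right)^{2}\right)}{2 + 3}\right) \left(-36\right) = \left(44 + \frac{2 \left(2 + 3 + 2 \cdot 0^{2}\right)}{5}\right) \left(-36\right) = \left(44 + 2 \cdot \frac{1}{5} \left(2 + 3 + 2 \cdot 0\right)\right) \left(-36\right) = \left(44 + 2 \cdot \frac{1}{5} \left(2 + 3 + 0\right)\right) \left(-36\right) = \left(44 + 2 \cdot \frac{1}{5} \cdot 5\right) \left(-36\right) = \left(44 + 2\right) \left(-36\right) = 46 \left(-36\right) = -1656$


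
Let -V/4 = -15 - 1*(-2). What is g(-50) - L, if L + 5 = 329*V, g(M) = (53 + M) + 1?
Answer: -17099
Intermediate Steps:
V = 52 (V = -4*(-15 - 1*(-2)) = -4*(-15 + 2) = -4*(-13) = 52)
g(M) = 54 + M
L = 17103 (L = -5 + 329*52 = -5 + 17108 = 17103)
g(-50) - L = (54 - 50) - 1*17103 = 4 - 17103 = -17099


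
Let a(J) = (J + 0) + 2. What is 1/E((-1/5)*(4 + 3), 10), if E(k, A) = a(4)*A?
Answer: 1/60 ≈ 0.016667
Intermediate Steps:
a(J) = 2 + J (a(J) = J + 2 = 2 + J)
E(k, A) = 6*A (E(k, A) = (2 + 4)*A = 6*A)
1/E((-1/5)*(4 + 3), 10) = 1/(6*10) = 1/60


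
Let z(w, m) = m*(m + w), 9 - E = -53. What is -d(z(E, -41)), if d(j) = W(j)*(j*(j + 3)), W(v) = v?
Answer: 636053418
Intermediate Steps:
E = 62 (E = 9 - 1*(-53) = 9 + 53 = 62)
d(j) = j²*(3 + j) (d(j) = j*(j*(j + 3)) = j*(j*(3 + j)) = j²*(3 + j))
-d(z(E, -41)) = -(-41*(-41 + 62))²*(3 - 41*(-41 + 62)) = -(-41*21)²*(3 - 41*21) = -(-861)²*(3 - 861) = -741321*(-858) = -1*(-636053418) = 636053418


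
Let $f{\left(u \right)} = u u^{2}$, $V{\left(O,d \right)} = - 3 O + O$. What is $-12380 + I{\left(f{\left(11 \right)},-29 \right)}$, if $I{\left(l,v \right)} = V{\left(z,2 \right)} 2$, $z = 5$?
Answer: $-12400$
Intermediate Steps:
$V{\left(O,d \right)} = - 2 O$
$f{\left(u \right)} = u^{3}$
$I{\left(l,v \right)} = -20$ ($I{\left(l,v \right)} = \left(-2\right) 5 \cdot 2 = \left(-10\right) 2 = -20$)
$-12380 + I{\left(f{\left(11 \right)},-29 \right)} = -12380 - 20 = -12400$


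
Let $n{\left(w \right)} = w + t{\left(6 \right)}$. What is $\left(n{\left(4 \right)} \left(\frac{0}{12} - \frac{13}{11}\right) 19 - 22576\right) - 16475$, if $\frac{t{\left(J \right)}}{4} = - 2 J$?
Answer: $-38063$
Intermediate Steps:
$t{\left(J \right)} = - 8 J$ ($t{\left(J \right)} = 4 \left(- 2 J\right) = - 8 J$)
$n{\left(w \right)} = -48 + w$ ($n{\left(w \right)} = w - 48 = -48 + w$)
$\left(n{\left(4 \right)} \left(\frac{0}{12} - \frac{13}{11}\right) 19 - 22576\right) - 16475 = \left(\left(-48 + 4\right) \left(\frac{0}{12} - \frac{13}{11}\right) 19 - 22576\right) - 16475 = \left(- 44 \left(0 \cdot \frac{1}{12} - \frac{13}{11}\right) 19 - 22576\right) - 16475 = \left(- 44 \left(0 - \frac{13}{11}\right) 19 - 22576\right) - 16475 = \left(\left(-44\right) \left(- \frac{13}{11}\right) 19 - 22576\right) - 16475 = \left(52 \cdot 19 - 22576\right) - 16475 = \left(988 - 22576\right) - 16475 = -21588 - 16475 = -38063$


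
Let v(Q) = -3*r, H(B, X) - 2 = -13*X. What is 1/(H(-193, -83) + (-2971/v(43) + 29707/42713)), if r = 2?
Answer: 256278/404115083 ≈ 0.00063417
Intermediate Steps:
H(B, X) = 2 - 13*X
v(Q) = -6 (v(Q) = -3*2 = -6)
1/(H(-193, -83) + (-2971/v(43) + 29707/42713)) = 1/((2 - 13*(-83)) + (-2971/(-6) + 29707/42713)) = 1/((2 + 1079) + (-2971*(-⅙) + 29707*(1/42713))) = 1/(1081 + (2971/6 + 29707/42713)) = 1/(1081 + 127078565/256278) = 1/(404115083/256278) = 256278/404115083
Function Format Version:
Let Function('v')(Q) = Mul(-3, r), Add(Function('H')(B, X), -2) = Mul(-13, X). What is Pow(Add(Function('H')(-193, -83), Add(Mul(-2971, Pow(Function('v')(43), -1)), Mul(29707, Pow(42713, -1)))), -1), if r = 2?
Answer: Rational(256278, 404115083) ≈ 0.00063417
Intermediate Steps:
Function('H')(B, X) = Add(2, Mul(-13, X))
Function('v')(Q) = -6 (Function('v')(Q) = Mul(-3, 2) = -6)
Pow(Add(Function('H')(-193, -83), Add(Mul(-2971, Pow(Function('v')(43), -1)), Mul(29707, Pow(42713, -1)))), -1) = Pow(Add(Add(2, Mul(-13, -83)), Add(Mul(-2971, Pow(-6, -1)), Mul(29707, Pow(42713, -1)))), -1) = Pow(Add(Add(2, 1079), Add(Mul(-2971, Rational(-1, 6)), Mul(29707, Rational(1, 42713)))), -1) = Pow(Add(1081, Add(Rational(2971, 6), Rational(29707, 42713))), -1) = Pow(Add(1081, Rational(127078565, 256278)), -1) = Pow(Rational(404115083, 256278), -1) = Rational(256278, 404115083)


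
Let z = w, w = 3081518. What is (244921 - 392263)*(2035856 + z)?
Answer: -754004119908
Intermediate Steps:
z = 3081518
(244921 - 392263)*(2035856 + z) = (244921 - 392263)*(2035856 + 3081518) = -147342*5117374 = -754004119908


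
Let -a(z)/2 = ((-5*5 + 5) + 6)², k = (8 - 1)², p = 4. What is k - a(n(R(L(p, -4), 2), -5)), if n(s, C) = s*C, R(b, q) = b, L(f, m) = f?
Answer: 441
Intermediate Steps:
n(s, C) = C*s
k = 49 (k = 7² = 49)
a(z) = -392 (a(z) = -2*((-5*5 + 5) + 6)² = -2*((-25 + 5) + 6)² = -2*(-20 + 6)² = -2*(-14)² = -2*196 = -392)
k - a(n(R(L(p, -4), 2), -5)) = 49 - 1*(-392) = 49 + 392 = 441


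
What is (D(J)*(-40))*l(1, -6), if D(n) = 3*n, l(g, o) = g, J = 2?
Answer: -240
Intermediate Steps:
(D(J)*(-40))*l(1, -6) = ((3*2)*(-40))*1 = (6*(-40))*1 = -240*1 = -240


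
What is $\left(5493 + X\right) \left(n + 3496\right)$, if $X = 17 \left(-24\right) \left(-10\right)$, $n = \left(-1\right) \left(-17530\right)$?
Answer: $201281898$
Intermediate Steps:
$n = 17530$
$X = 4080$ ($X = \left(-408\right) \left(-10\right) = 4080$)
$\left(5493 + X\right) \left(n + 3496\right) = \left(5493 + 4080\right) \left(17530 + 3496\right) = 9573 \cdot 21026 = 201281898$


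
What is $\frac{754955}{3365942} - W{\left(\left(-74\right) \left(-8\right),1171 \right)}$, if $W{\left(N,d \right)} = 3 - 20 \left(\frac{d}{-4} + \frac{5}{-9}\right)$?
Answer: $- \frac{177788993729}{30293478} \approx -5868.9$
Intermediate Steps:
$W{\left(N,d \right)} = \frac{127}{9} + 5 d$ ($W{\left(N,d \right)} = 3 - 20 \left(d \left(- \frac{1}{4}\right) + 5 \left(- \frac{1}{9}\right)\right) = 3 - 20 \left(- \frac{d}{4} - \frac{5}{9}\right) = 3 - 20 \left(- \frac{5}{9} - \frac{d}{4}\right) = 3 + \left(\frac{100}{9} + 5 d\right) = \frac{127}{9} + 5 d$)
$\frac{754955}{3365942} - W{\left(\left(-74\right) \left(-8\right),1171 \right)} = \frac{754955}{3365942} - \left(\frac{127}{9} + 5 \cdot 1171\right) = 754955 \cdot \frac{1}{3365942} - \left(\frac{127}{9} + 5855\right) = \frac{754955}{3365942} - \frac{52822}{9} = - \frac{177788993729}{30293478}$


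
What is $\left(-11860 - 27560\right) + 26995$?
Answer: $-12425$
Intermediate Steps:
$\left(-11860 - 27560\right) + 26995 = -39420 + 26995 = -12425$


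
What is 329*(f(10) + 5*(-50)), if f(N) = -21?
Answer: -89159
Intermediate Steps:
329*(f(10) + 5*(-50)) = 329*(-21 + 5*(-50)) = 329*(-21 - 250) = 329*(-271) = -89159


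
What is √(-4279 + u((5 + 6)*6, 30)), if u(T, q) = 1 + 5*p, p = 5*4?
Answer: I*√4178 ≈ 64.637*I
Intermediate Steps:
p = 20
u(T, q) = 101 (u(T, q) = 1 + 5*20 = 1 + 100 = 101)
√(-4279 + u((5 + 6)*6, 30)) = √(-4279 + 101) = √(-4178) = I*√4178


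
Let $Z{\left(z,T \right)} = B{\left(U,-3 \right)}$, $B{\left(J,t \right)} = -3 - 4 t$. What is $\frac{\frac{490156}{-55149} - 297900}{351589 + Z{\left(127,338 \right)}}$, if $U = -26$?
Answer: $- \frac{8214688628}{9695139051} \approx -0.8473$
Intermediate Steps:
$Z{\left(z,T \right)} = 9$ ($Z{\left(z,T \right)} = -3 - -12 = -3 + 12 = 9$)
$\frac{\frac{490156}{-55149} - 297900}{351589 + Z{\left(127,338 \right)}} = \frac{\frac{490156}{-55149} - 297900}{351589 + 9} = \frac{490156 \left(- \frac{1}{55149}\right) - 297900}{351598} = \left(- \frac{490156}{55149} - 297900\right) \frac{1}{351598} = \left(- \frac{16429377256}{55149}\right) \frac{1}{351598} = - \frac{8214688628}{9695139051}$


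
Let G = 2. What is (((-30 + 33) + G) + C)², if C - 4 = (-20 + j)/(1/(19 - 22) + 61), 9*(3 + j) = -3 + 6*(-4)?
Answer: 3600/49 ≈ 73.469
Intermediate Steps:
j = -6 (j = -3 + (-3 + 6*(-4))/9 = -3 + (-3 - 24)/9 = -3 + (⅑)*(-27) = -3 - 3 = -6)
C = 25/7 (C = 4 + (-20 - 6)/(1/(19 - 22) + 61) = 4 - 26/(1/(-3) + 61) = 4 - 26/(-⅓ + 61) = 4 - 26/182/3 = 4 - 26*3/182 = 4 - 3/7 = 25/7 ≈ 3.5714)
(((-30 + 33) + G) + C)² = (((-30 + 33) + 2) + 25/7)² = ((3 + 2) + 25/7)² = (5 + 25/7)² = (60/7)² = 3600/49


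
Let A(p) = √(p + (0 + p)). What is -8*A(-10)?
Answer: -16*I*√5 ≈ -35.777*I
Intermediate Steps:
A(p) = √2*√p (A(p) = √(p + p) = √(2*p) = √2*√p)
-8*A(-10) = -8*√2*√(-10) = -8*√2*I*√10 = -16*I*√5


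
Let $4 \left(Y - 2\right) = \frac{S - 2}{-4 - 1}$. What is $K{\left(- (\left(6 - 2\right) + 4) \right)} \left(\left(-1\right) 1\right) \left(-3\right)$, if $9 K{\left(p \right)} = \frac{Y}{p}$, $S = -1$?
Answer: $- \frac{43}{480} \approx -0.089583$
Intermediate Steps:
$Y = \frac{43}{20}$ ($Y = 2 + \frac{\left(-1 - 2\right) \frac{1}{-4 - 1}}{4} = 2 + \frac{\left(-3\right) \frac{1}{-5}}{4} = 2 + \frac{\left(-3\right) \left(- \frac{1}{5}\right)}{4} = 2 + \frac{1}{4} \cdot \frac{3}{5} = 2 + \frac{3}{20} = \frac{43}{20} \approx 2.15$)
$K{\left(p \right)} = \frac{43}{180 p}$ ($K{\left(p \right)} = \frac{\frac{43}{20} \frac{1}{p}}{9} = \frac{43}{180 p}$)
$K{\left(- (\left(6 - 2\right) + 4) \right)} \left(\left(-1\right) 1\right) \left(-3\right) = \frac{43}{180 \left(- (\left(6 - 2\right) + 4)\right)} \left(\left(-1\right) 1\right) \left(-3\right) = \frac{43}{180 \left(- (4 + 4)\right)} \left(-1\right) \left(-3\right) = \frac{43}{180 \left(\left(-1\right) 8\right)} \left(-1\right) \left(-3\right) = \frac{43}{180 \left(-8\right)} \left(-1\right) \left(-3\right) = \frac{43}{180} \left(- \frac{1}{8}\right) \left(-1\right) \left(-3\right) = \left(- \frac{43}{1440}\right) \left(-1\right) \left(-3\right) = \frac{43}{1440} \left(-3\right) = - \frac{43}{480}$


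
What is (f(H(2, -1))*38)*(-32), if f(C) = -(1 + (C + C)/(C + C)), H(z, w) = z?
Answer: 2432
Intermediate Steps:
f(C) = -2 (f(C) = -(1 + (2*C)/((2*C))) = -(1 + (2*C)*(1/(2*C))) = -(1 + 1) = -1*2 = -2)
(f(H(2, -1))*38)*(-32) = -2*38*(-32) = -76*(-32) = 2432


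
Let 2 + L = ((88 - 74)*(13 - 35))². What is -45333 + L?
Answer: 49529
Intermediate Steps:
L = 94862 (L = -2 + ((88 - 74)*(13 - 35))² = -2 + (14*(-22))² = -2 + (-308)² = -2 + 94864 = 94862)
-45333 + L = -45333 + 94862 = 49529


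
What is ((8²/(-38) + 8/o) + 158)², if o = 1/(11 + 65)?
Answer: 210888484/361 ≈ 5.8418e+5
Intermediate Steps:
o = 1/76 ≈ 0.013158
((8²/(-38) + 8/o) + 158)² = ((8²/(-38) + 8/(1/76)) + 158)² = ((64*(-1/38) + 8*76) + 158)² = ((-32/19 + 608) + 158)² = (11520/19 + 158)² = (14522/19)² = 210888484/361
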